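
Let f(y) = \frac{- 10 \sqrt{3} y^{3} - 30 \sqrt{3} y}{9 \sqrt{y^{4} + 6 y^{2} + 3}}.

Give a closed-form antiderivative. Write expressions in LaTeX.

An antiderivative is F(y) = - \frac{5 \sqrt{\frac{y^{4}}{3} + 2 y^{2} + 1}}{3}.

f matches the chain-rule pattern g'(h)*h' with inner function h(y) = \frac{y^{4}}{3} + 2 y^{2} + 1; substituting u = h(y) collapses the integral.
Check: d/dy[- \frac{5 \sqrt{\frac{y^{4}}{3} + 2 y^{2} + 1}}{3}] = \frac{- 10 \sqrt{3} y^{3} - 30 \sqrt{3} y}{9 \sqrt{y^{4} + 6 y^{2} + 3}} = f(y).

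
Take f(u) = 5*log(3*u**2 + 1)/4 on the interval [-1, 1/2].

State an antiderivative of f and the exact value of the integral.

Antiderivative: F(u) = 5*u*log(3*u**2 + 1)/4 - 5*u/2 + 5*sqrt(3)*atan(sqrt(3)*u)/6; value = -15/4 + 5*log(7/4)/8 + 5*sqrt(3)*atan(sqrt(3)/2)/6 + 5*sqrt(3)*pi/18 + 5*log(4)/4

Check any antiderivative F(u) by computing F'(u) and comparing it with f(u).
F(u) = 5*u*log(3*u**2 + 1)/4 - 5*u/2 + 5*sqrt(3)*atan(sqrt(3)*u)/6 is an antiderivative of f.
Check: d/du[5*u*log(3*u**2 + 1)/4 - 5*u/2 + 5*sqrt(3)*atan(sqrt(3)*u)/6] = 5*log(3*u**2 + 1)/4 = f(u).
F(1/2) = -5/4 + 5*log(7/4)/8 + 5*sqrt(3)*atan(sqrt(3)/2)/6; F(-1) = -5*log(4)/4 - 5*sqrt(3)*pi/18 + 5/2.
Integral = F(1/2) - F(-1) = -15/4 + 5*log(7/4)/8 + 5*sqrt(3)*atan(sqrt(3)/2)/6 + 5*sqrt(3)*pi/18 + 5*log(4)/4.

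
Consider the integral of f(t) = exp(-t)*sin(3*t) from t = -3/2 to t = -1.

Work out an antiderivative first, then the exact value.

Antiderivative: F(t) = (-sin(3*t) - 3*cos(3*t))*exp(-t)/10; value = 3*exp(3/2)*cos(9/2)/10 + exp(1)*sin(3)/10 - exp(3/2)*sin(9/2)/10 - 3*exp(1)*cos(3)/10

Whatever form F(t) takes, F'(t) = f(t) is non-negotiable.
F(t) = (-sin(3*t) - 3*cos(3*t))*exp(-t)/10 is an antiderivative of f.
Check: d/dt[(-sin(3*t) - 3*cos(3*t))*exp(-t)/10] = exp(-t)*sin(3*t) = f(t).
F(-1) = exp(1)*sin(3)/10 - 3*exp(1)*cos(3)/10; F(-3/2) = exp(3/2)*sin(9/2)/10 - 3*exp(3/2)*cos(9/2)/10.
Integral = F(-1) - F(-3/2) = 3*exp(3/2)*cos(9/2)/10 + exp(1)*sin(3)/10 - exp(3/2)*sin(9/2)/10 - 3*exp(1)*cos(3)/10.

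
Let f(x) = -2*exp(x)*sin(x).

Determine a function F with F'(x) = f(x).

An antiderivative is F(x) = -exp(x)*sin(x) + exp(x)*cos(x).

An antiderivative F(x) passes only if d/dx[F] lands on f(x) exactly.
Check: d/dx[-exp(x)*sin(x) + exp(x)*cos(x)] = -2*exp(x)*sin(x) = f(x).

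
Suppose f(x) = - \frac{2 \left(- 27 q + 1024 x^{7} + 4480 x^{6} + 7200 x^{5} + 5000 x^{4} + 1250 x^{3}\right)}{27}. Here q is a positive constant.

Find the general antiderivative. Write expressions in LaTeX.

For F(x) to be correct the identity F'(x) - f(x) = 0 must hold.
Check: d/dx[2 q x - \frac{256 x^{8}}{27} - \frac{1280 x^{7}}{27} - \frac{800 x^{6}}{9} - \frac{2000 x^{5}}{27} - \frac{625 x^{4}}{27}] = 2 q - \frac{2048 x^{7}}{27} - \frac{8960 x^{6}}{27} - \frac{1600 x^{5}}{3} - \frac{10000 x^{4}}{27} - \frac{2500 x^{3}}{27}, which equals f(x).

F(x) = 2 q x - \frac{256 x^{8}}{27} - \frac{1280 x^{7}}{27} - \frac{800 x^{6}}{9} - \frac{2000 x^{5}}{27} - \frac{625 x^{4}}{27} + C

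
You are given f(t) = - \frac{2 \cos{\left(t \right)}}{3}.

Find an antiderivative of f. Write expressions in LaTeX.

An antiderivative is F(t) = - \frac{2 \sin{\left(t \right)}}{3}.

Recover f(t) by differentiating a candidate F(t); any mismatch rules it out.
Check: d/dt[- \frac{2 \sin{\left(t \right)}}{3}] = - \frac{2 \cos{\left(t \right)}}{3} = f(t).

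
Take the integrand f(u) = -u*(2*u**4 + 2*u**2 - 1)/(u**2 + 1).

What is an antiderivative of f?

Check any antiderivative F(u) by computing F'(u) and comparing it with f(u).
Check: d/du[-u**4/2 + log(u**2 + 1)/2] = (-2*u**5 - 2*u**3 + u)/(u**2 + 1), which equals f(u).

An antiderivative is F(u) = -u**4/2 + log(u**2 + 1)/2.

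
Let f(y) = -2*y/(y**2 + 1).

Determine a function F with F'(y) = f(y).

An antiderivative is F(y) = -log(y**2 + 1).

f matches the chain-rule pattern g'(h)*h' with inner function h(y) = y**2 + 1; substituting u = h(y) collapses the integral.
Check: d/dy[-log(y**2 + 1)] = -2*y/(y**2 + 1) = f(y).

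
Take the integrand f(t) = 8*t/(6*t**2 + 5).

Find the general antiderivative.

The substitution u = 2*t**2 + 5/3 works: f is exactly (dF/du)*(du/dt) for that inner function.
Check: d/dt[2*log(2*t**2 + 5/3)/3] = 8*t/(6*t**2 + 5) = f(t).

F(t) = 2*log(2*t**2 + 5/3)/3 + C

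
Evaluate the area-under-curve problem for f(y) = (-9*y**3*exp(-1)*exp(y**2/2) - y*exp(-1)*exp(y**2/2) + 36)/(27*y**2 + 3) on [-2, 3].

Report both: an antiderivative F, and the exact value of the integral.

Antiderivative: F(y) = -exp(-1)*exp(y**2/2)/3 + 4*atan(3*y); value = -exp(7/2)/3 + exp(1)/3 + 4*atan(6) + 4*atan(9)

A candidate is checked by its d/dy: the result must match f(y).
F(y) = -exp(-1)*exp(y**2/2)/3 + 4*atan(3*y) is an antiderivative of f.
Check: d/dy[-exp(-1)*exp(y**2/2)/3 + 4*atan(3*y)] = (-9*y**3*exp(y**2/2) - y*exp(y**2/2) + 36*exp(1))/(27*exp(1)*y**2 + 3*exp(1)), which equals f(y).
F(3) = -exp(7/2)/3 + 4*atan(9); F(-2) = -4*atan(6) - exp(1)/3.
Integral = F(3) - F(-2) = -exp(7/2)/3 + exp(1)/3 + 4*atan(6) + 4*atan(9).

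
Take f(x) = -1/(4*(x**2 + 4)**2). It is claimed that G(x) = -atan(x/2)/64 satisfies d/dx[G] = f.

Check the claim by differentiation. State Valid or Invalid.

d/dx[G] = -1/(32*x**2 + 128)
d/dx[G] - f(x) = (4 - x**2)/(32*x**4 + 256*x**2 + 512) != 0.

Invalid: d/dx[G] - f = (4 - x**2)/(32*x**4 + 256*x**2 + 512), which is not 0.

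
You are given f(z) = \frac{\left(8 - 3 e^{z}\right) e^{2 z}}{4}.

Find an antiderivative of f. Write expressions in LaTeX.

Check any antiderivative F(z) by computing F'(z) and comparing it with f(z).
Check: d/dz[\frac{\left(4 - e^{z}\right) e^{2 z}}{4}] = - \frac{3 e^{3 z}}{4} + 2 e^{2 z}, which equals f(z).

An antiderivative is F(z) = \frac{\left(4 - e^{z}\right) e^{2 z}}{4}.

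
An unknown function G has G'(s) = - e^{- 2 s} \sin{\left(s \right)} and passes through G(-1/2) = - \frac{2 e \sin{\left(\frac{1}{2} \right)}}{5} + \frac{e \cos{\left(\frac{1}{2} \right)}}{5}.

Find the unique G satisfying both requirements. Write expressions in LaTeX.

G(s) = \frac{\left(2 \sin{\left(s \right)} + \cos{\left(s \right)}\right) e^{- 2 s}}{5}

A first test for any G(s): its s-derivative must equal the given G'(s).
A general antiderivative is \frac{2 e^{- 2 s} \sin{\left(s \right)}}{5} + \frac{e^{- 2 s} \cos{\left(s \right)}}{5} + C.
The condition gives C = - \frac{2 e \sin{\left(\frac{1}{2} \right)}}{5} + \frac{e \cos{\left(\frac{1}{2} \right)}}{5} - (- \frac{2 e \sin{\left(\frac{1}{2} \right)}}{5} + \frac{e \cos{\left(\frac{1}{2} \right)}}{5}) = 0.
So G(s) = \frac{\left(2 \sin{\left(s \right)} + \cos{\left(s \right)}\right) e^{- 2 s}}{5}.
Check: d/ds[\frac{\left(2 \sin{\left(s \right)} + \cos{\left(s \right)}\right) e^{- 2 s}}{5}] = - e^{- 2 s} \sin{\left(s \right)} = G'(s).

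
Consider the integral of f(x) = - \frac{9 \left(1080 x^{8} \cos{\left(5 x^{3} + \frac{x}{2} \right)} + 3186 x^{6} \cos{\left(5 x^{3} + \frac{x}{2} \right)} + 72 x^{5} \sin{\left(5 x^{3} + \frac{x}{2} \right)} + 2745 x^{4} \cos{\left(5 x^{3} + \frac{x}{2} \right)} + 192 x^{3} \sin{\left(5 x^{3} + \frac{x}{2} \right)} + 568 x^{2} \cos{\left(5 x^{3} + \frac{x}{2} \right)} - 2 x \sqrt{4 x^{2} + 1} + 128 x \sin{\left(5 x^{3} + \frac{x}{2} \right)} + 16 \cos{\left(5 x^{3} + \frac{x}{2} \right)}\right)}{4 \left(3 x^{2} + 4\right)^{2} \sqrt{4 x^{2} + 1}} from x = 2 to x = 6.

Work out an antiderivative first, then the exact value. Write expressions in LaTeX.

For F(x) to be correct the identity F'(x) - f(x) = 0 must hold.
F(x) = - \frac{9 \sqrt{4 x^{2} + 1} \sin{\left(5 x^{3} + \frac{x}{2} \right)}}{2} - \frac{1}{4 x^{2} + \frac{16}{3}} is an antiderivative of f.
Check: d/dx[- \frac{9 \sqrt{4 x^{2} + 1} \sin{\left(5 x^{3} + \frac{x}{2} \right)}}{2} - \frac{1}{4 x^{2} + \frac{16}{3}}] = \frac{- 9720 x^{8} \cos{\left(5 x^{3} + \frac{x}{2} \right)} - 28674 x^{6} \cos{\left(5 x^{3} + \frac{x}{2} \right)} - 648 x^{5} \sin{\left(5 x^{3} + \frac{x}{2} \right)} - 24705 x^{4} \cos{\left(5 x^{3} + \frac{x}{2} \right)} - 1728 x^{3} \sin{\left(5 x^{3} + \frac{x}{2} \right)} - 5112 x^{2} \cos{\left(5 x^{3} + \frac{x}{2} \right)} + 18 x \sqrt{4 x^{2} + 1} - 1152 x \sin{\left(5 x^{3} + \frac{x}{2} \right)} - 144 \cos{\left(5 x^{3} + \frac{x}{2} \right)}}{36 x^{4} \sqrt{4 x^{2} + 1} + 96 x^{2} \sqrt{4 x^{2} + 1} + 64 \sqrt{4 x^{2} + 1}}, which equals f(x).
F(6) = - \frac{9 \sqrt{145} \sin{\left(1083 \right)}}{2} - \frac{3}{448}; F(2) = - \frac{3}{64} - \frac{9 \sqrt{17} \sin{\left(41 \right)}}{2}.
Integral = F(6) - F(2) = - \frac{9 \sqrt{145} \sin{\left(1083 \right)}}{2} + \frac{9 \sqrt{17} \sin{\left(41 \right)}}{2} + \frac{9}{224}.

Antiderivative: F(x) = - \frac{9 \sqrt{4 x^{2} + 1} \sin{\left(5 x^{3} + \frac{x}{2} \right)}}{2} - \frac{1}{4 x^{2} + \frac{16}{3}}; value = - \frac{9 \sqrt{145} \sin{\left(1083 \right)}}{2} + \frac{9 \sqrt{17} \sin{\left(41 \right)}}{2} + \frac{9}{224}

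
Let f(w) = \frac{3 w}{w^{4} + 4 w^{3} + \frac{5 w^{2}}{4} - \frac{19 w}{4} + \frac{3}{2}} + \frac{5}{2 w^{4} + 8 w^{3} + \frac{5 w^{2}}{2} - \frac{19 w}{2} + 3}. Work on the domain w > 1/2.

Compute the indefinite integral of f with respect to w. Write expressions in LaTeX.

F(w) = - \frac{2 \left(- 36 w \log{\left(w - \frac{1}{2} \right)} + 686 w \log{\left(w + 2 \right)} - 650 w \log{\left(w + 3 \right)} + 18 \log{\left(w - \frac{1}{2} \right)} - 343 \log{\left(w + 2 \right)} + 325 \log{\left(w + 3 \right)} + 560\right)}{1225 \left(2 w - 1\right)} + C

Factor the denominator (\left(w + 2\right) \left(w + 3\right) \left(2 w - 1\right)^{2}) and decompose: f = \frac{72}{1225 \left(2 w - 1\right)} + \frac{64}{35 \left(2 w - 1\right)^{2}} + \frac{26}{49 \left(w + 3\right)} - \frac{14}{25 \left(w + 2\right)}; each piece integrates to a log, atan, or power term.
Check: d/dw[- \frac{2 \left(- 36 w \log{\left(w - \frac{1}{2} \right)} + 686 w \log{\left(w + 2 \right)} - 650 w \log{\left(w + 3 \right)} + 18 \log{\left(w - \frac{1}{2} \right)} - 343 \log{\left(w + 2 \right)} + 325 \log{\left(w + 3 \right)} + 560\right)}{1225 \left(2 w - 1\right)}] = \frac{12 w + 10}{4 w^{4} + 16 w^{3} + 5 w^{2} - 19 w + 6}, which equals f(w).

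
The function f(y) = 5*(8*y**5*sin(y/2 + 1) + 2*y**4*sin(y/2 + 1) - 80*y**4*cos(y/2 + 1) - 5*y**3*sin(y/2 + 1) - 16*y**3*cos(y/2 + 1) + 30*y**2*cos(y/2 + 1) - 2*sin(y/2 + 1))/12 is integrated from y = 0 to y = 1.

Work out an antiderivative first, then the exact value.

Recognize the product-rule pattern: f = u'v + uv' with u = -20*y**5/3 - 5*y**4/3 + 25*y**3/6 + 5/3, v = cos(y/2 + 1), so integration by parts undoes it.
F(y) = 5*(-8*y**5 - 2*y**4 + 5*y**3 + 2)*cos(y/2 + 1)/6 is an antiderivative of f.
Check: d/dy[5*(-8*y**5 - 2*y**4 + 5*y**3 + 2)*cos(y/2 + 1)/6] = 10*y**5*sin(y/2 + 1)/3 + 5*y**4*sin(y/2 + 1)/6 - 100*y**4*cos(y/2 + 1)/3 - 25*y**3*sin(y/2 + 1)/12 - 20*y**3*cos(y/2 + 1)/3 + 25*y**2*cos(y/2 + 1)/2 - 5*sin(y/2 + 1)/6, which equals f(y).
F(1) = -5*cos(3/2)/2; F(0) = 5*cos(1)/3.
Integral = F(1) - F(0) = -5*cos(1)/3 - 5*cos(3/2)/2.

Antiderivative: F(y) = 5*(-8*y**5 - 2*y**4 + 5*y**3 + 2)*cos(y/2 + 1)/6; value = -5*cos(1)/3 - 5*cos(3/2)/2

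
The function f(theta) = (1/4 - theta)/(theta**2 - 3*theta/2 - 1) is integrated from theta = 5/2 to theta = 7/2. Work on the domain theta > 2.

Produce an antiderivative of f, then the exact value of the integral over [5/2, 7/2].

Antiderivative: F(theta) = -(7*log(theta - 2) + 3*log(theta + 1/2))/10; value = -7*log(2)/10 - 3*log(4)/10 - 7*log(3/2)/10 + 3*log(3)/10

Factor the denominator (2*(theta - 2)*(2*theta + 1)) and decompose: f = -3/(5*(2*theta + 1)) - 7/(10*(theta - 2)); each piece integrates to a log, atan, or power term.
F(theta) = -(7*log(theta - 2) + 3*log(theta + 1/2))/10 is an antiderivative of f.
Check: d/dtheta[-(7*log(theta - 2) + 3*log(theta + 1/2))/10] = (1 - 4*theta)/(4*theta**2 - 6*theta - 4), which equals f(theta).
F(7/2) = -3*log(4)/10 - 7*log(3/2)/10; F(5/2) = -3*log(3)/10 + 7*log(2)/10.
Integral = F(7/2) - F(5/2) = -7*log(2)/10 - 3*log(4)/10 - 7*log(3/2)/10 + 3*log(3)/10.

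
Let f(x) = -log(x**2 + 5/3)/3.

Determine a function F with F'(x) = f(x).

An antiderivative is F(x) = (-3*x*log(x**2 + 5/3) + 6*x - 2*sqrt(15)*atan(sqrt(15)*x/5))/9.

Any candidate F(x) must reproduce f(x) exactly when differentiated.
Check: d/dx[(-3*x*log(x**2 + 5/3) + 6*x - 2*sqrt(15)*atan(sqrt(15)*x/5))/9] = -log(x**2 + 5/3)/3 = f(x).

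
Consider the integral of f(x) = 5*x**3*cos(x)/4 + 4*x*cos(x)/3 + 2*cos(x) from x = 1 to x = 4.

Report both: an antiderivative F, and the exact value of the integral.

Antiderivative: F(x) = (15*x**3*sin(x) + 45*x**2*cos(x) - 74*x*sin(x) + 24*sin(x) - 74*cos(x))/12; value = 172*sin(4)/3 + 323*cos(4)/6 + 29*cos(1)/12 + 35*sin(1)/12

The integrand splits into summands that can be handled one at a time.
F(x) = (15*x**3*sin(x) + 45*x**2*cos(x) - 74*x*sin(x) + 24*sin(x) - 74*cos(x))/12 is an antiderivative of f.
Check: d/dx[(15*x**3*sin(x) + 45*x**2*cos(x) - 74*x*sin(x) + 24*sin(x) - 74*cos(x))/12] = 5*x**3*cos(x)/4 + 4*x*cos(x)/3 + 2*cos(x) = f(x).
F(4) = 172*sin(4)/3 + 323*cos(4)/6; F(1) = -35*sin(1)/12 - 29*cos(1)/12.
Integral = F(4) - F(1) = 172*sin(4)/3 + 323*cos(4)/6 + 29*cos(1)/12 + 35*sin(1)/12.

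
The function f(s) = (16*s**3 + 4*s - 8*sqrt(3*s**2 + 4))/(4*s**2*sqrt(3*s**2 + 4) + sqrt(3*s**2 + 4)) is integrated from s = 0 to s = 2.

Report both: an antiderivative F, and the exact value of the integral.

Differentiate the proposed F(s) back; it has to land on f(s) exactly.
F(s) = 4*sqrt(3*s**2 + 4)/3 - 4*atan(2*s) is an antiderivative of f.
Check: d/ds[4*sqrt(3*s**2 + 4)/3 - 4*atan(2*s)] = (16*s**3 + 4*s - 8*sqrt(3*s**2 + 4))/(4*s**2*sqrt(3*s**2 + 4) + sqrt(3*s**2 + 4)) = f(s).
F(2) = 16/3 - 4*atan(4); F(0) = 8/3.
Integral = F(2) - F(0) = 8/3 - 4*atan(4).

Antiderivative: F(s) = 4*sqrt(3*s**2 + 4)/3 - 4*atan(2*s); value = 8/3 - 4*atan(4)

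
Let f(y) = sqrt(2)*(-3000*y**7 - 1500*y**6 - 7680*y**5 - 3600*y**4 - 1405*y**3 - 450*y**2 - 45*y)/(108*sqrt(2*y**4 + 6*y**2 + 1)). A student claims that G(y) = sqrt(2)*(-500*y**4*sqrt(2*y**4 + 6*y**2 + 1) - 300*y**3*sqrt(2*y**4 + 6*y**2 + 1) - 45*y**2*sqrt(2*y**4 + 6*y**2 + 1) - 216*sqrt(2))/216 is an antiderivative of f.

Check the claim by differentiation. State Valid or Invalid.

Valid - the claim checks out under differentiation.

d/dy[G] = (-3000*sqrt(2)*y**7 - 1500*sqrt(2)*y**6 - 7680*sqrt(2)*y**5 - 3600*sqrt(2)*y**4 - 1405*sqrt(2)*y**3 - 450*sqrt(2)*y**2 - 45*sqrt(2)*y)/(108*sqrt(2*y**4 + 6*y**2 + 1))
This equals f(y) exactly, so the claim holds.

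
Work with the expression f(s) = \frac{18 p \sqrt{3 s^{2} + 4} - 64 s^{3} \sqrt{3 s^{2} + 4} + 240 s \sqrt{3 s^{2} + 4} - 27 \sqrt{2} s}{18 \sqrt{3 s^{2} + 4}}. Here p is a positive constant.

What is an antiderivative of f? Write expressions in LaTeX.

An antiderivative is F(s) = \frac{\sqrt{2} \left(18 \sqrt{2} p s - 16 \sqrt{2} s^{4} + 120 \sqrt{2} s^{2} - 18 \sqrt{3 s^{2} + 4} - 225 \sqrt{2}\right)}{36}.

Check any antiderivative F(s) by computing F'(s) and comparing it with f(s).
Check: d/ds[\frac{\sqrt{2} \left(18 \sqrt{2} p s - 16 \sqrt{2} s^{4} + 120 \sqrt{2} s^{2} - 18 \sqrt{3 s^{2} + 4} - 225 \sqrt{2}\right)}{36}] = \frac{18 p \sqrt{3 s^{2} + 4} - 64 s^{3} \sqrt{3 s^{2} + 4} + 240 s \sqrt{3 s^{2} + 4} - 27 \sqrt{2} s}{18 \sqrt{3 s^{2} + 4}} = f(s).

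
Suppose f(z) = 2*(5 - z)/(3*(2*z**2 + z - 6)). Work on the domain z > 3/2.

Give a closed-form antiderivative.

A candidate is checked by its d/dz: the result must match f(z).
Check: d/dz[-(-log(z - 3/2) + 2*log(z + 2))/3] = (10 - 2*z)/(6*z**2 + 3*z - 18), which equals f(z).

An antiderivative is F(z) = -(-log(z - 3/2) + 2*log(z + 2))/3.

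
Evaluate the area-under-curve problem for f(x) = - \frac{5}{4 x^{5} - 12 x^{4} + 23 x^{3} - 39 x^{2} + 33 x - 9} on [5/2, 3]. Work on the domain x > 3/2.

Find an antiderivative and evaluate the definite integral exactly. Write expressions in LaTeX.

Factor the denominator (\left(x - 1\right) \left(2 x - 3\right) \left(2 x - 1\right) \left(x^{2} + 3\right)) and decompose: f = - \frac{5 \left(x + 33\right)}{1092 \left(x^{2} + 3\right)} - \frac{20}{13 \left(2 x - 1\right)} - \frac{20}{21 \left(2 x - 3\right)} + \frac{5}{4 \left(x - 1\right)}; each piece integrates to a log, atan, or power term.
F(x) = - \frac{10 \log{\left(x - \frac{3}{2} \right)}}{21} + \frac{5 \log{\left(x - 1 \right)}}{4} - \frac{10 \log{\left(x - \frac{1}{2} \right)}}{13} - \frac{5 \log{\left(x^{2} + 3 \right)}}{2184} - \frac{55 \sqrt{3} \operatorname{atan}{\left(\frac{\sqrt{3} x}{3} \right)}}{1092} is an antiderivative of f.
Check: d/dx[- \frac{10 \log{\left(x - \frac{3}{2} \right)}}{21} + \frac{5 \log{\left(x - 1 \right)}}{4} - \frac{10 \log{\left(x - \frac{1}{2} \right)}}{13} - \frac{5 \log{\left(x^{2} + 3 \right)}}{2184} - \frac{55 \sqrt{3} \operatorname{atan}{\left(\frac{\sqrt{3} x}{3} \right)}}{1092}] = - \frac{5}{4 x^{5} - 12 x^{4} + 23 x^{3} - 39 x^{2} + 33 x - 9} = f(x).
F(3) = - \frac{10 \log{\left(\frac{5}{2} \right)}}{13} - \frac{10 \log{\left(\frac{3}{2} \right)}}{21} - \frac{55 \sqrt{3} \pi}{3276} - \frac{5 \log{\left(12 \right)}}{2184} + \frac{5 \log{\left(2 \right)}}{4}; F(5/2) = - \frac{10 \log{\left(2 \right)}}{13} - \frac{55 \sqrt{3} \operatorname{atan}{\left(\frac{5 \sqrt{3}}{6} \right)}}{1092} - \frac{5 \log{\left(\frac{37}{4} \right)}}{2184} + \frac{5 \log{\left(\frac{3}{2} \right)}}{4}.
Integral = F(3) - F(5/2) = - \frac{10 \log{\left(\frac{5}{2} \right)}}{13} - \frac{145 \log{\left(\frac{3}{2} \right)}}{84} - \frac{55 \sqrt{3} \pi}{3276} - \frac{5 \log{\left(12 \right)}}{2184} + \frac{5 \log{\left(\frac{37}{4} \right)}}{2184} + \frac{55 \sqrt{3} \operatorname{atan}{\left(\frac{5 \sqrt{3}}{6} \right)}}{1092} + \frac{105 \log{\left(2 \right)}}{52}.

Antiderivative: F(x) = - \frac{10 \log{\left(x - \frac{3}{2} \right)}}{21} + \frac{5 \log{\left(x - 1 \right)}}{4} - \frac{10 \log{\left(x - \frac{1}{2} \right)}}{13} - \frac{5 \log{\left(x^{2} + 3 \right)}}{2184} - \frac{55 \sqrt{3} \operatorname{atan}{\left(\frac{\sqrt{3} x}{3} \right)}}{1092}; value = - \frac{10 \log{\left(\frac{5}{2} \right)}}{13} - \frac{145 \log{\left(\frac{3}{2} \right)}}{84} - \frac{55 \sqrt{3} \pi}{3276} - \frac{5 \log{\left(12 \right)}}{2184} + \frac{5 \log{\left(\frac{37}{4} \right)}}{2184} + \frac{55 \sqrt{3} \operatorname{atan}{\left(\frac{5 \sqrt{3}}{6} \right)}}{1092} + \frac{105 \log{\left(2 \right)}}{52}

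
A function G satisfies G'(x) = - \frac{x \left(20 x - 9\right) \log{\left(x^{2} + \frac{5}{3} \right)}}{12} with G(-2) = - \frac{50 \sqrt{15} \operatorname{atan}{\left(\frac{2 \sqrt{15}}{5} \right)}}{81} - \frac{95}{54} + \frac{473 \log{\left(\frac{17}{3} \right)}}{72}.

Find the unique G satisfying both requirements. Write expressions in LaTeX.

G(x) = - \frac{5 x^{3} \log{\left(x^{2} + \frac{5}{3} \right)}}{9} + \frac{10 x^{3}}{27} + \frac{3 x^{2} \log{\left(x^{2} + \frac{5}{3} \right)}}{8} - \frac{3 x^{2}}{8} - \frac{50 x}{27} + \frac{5 \log{\left(x^{2} + \frac{5}{3} \right)}}{8} + \frac{50 \sqrt{15} \operatorname{atan}{\left(\frac{\sqrt{15} x}{5} \right)}}{81} - 1

A candidate passes only if d/dx[G] lands on the given G'(x) exactly.
A general antiderivative is \frac{10 x^{3}}{27} - \frac{3 x^{2}}{8} - \frac{50 x}{27} + \left(- \frac{5 x^{3}}{9} + \frac{3 x^{2}}{8}\right) \log{\left(x^{2} + \frac{5}{3} \right)} + \frac{5 \log{\left(x^{2} + \frac{5}{3} \right)}}{8} + \frac{50 \sqrt{15} \operatorname{atan}{\left(\frac{\sqrt{15} x}{5} \right)}}{81} + C.
The condition gives C = - \frac{50 \sqrt{15} \operatorname{atan}{\left(\frac{2 \sqrt{15}}{5} \right)}}{81} - \frac{95}{54} + \frac{473 \log{\left(\frac{17}{3} \right)}}{72} - (- \frac{50 \sqrt{15} \operatorname{atan}{\left(\frac{2 \sqrt{15}}{5} \right)}}{81} - \frac{41}{54} + \frac{473 \log{\left(\frac{17}{3} \right)}}{72}) = -1.
So G(x) = - \frac{5 x^{3} \log{\left(x^{2} + \frac{5}{3} \right)}}{9} + \frac{10 x^{3}}{27} + \frac{3 x^{2} \log{\left(x^{2} + \frac{5}{3} \right)}}{8} - \frac{3 x^{2}}{8} - \frac{50 x}{27} + \frac{5 \log{\left(x^{2} + \frac{5}{3} \right)}}{8} + \frac{50 \sqrt{15} \operatorname{atan}{\left(\frac{\sqrt{15} x}{5} \right)}}{81} - 1.
Check: d/dx[- \frac{5 x^{3} \log{\left(x^{2} + \frac{5}{3} \right)}}{9} + \frac{10 x^{3}}{27} + \frac{3 x^{2} \log{\left(x^{2} + \frac{5}{3} \right)}}{8} - \frac{3 x^{2}}{8} - \frac{50 x}{27} + \frac{5 \log{\left(x^{2} + \frac{5}{3} \right)}}{8} + \frac{50 \sqrt{15} \operatorname{atan}{\left(\frac{\sqrt{15} x}{5} \right)}}{81} - 1] = - \frac{5 x^{2} \log{\left(x^{2} + \frac{5}{3} \right)}}{3} + \frac{3 x \log{\left(x^{2} + \frac{5}{3} \right)}}{4}, which equals G'(x).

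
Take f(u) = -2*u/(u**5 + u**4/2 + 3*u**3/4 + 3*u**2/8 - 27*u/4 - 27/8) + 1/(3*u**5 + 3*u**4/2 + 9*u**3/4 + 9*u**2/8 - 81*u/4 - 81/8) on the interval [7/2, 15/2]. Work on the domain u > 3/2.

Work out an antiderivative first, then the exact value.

The denominator factors as 3*(2*u - 3)*(2*u + 1)*(2*u + 3)*(u**2 + 3); partial fractions split f into directly integrable pieces: 8*(8*u + 35)/(819*(u**2 + 3)) + 80/(189*(2*u + 3)) - 16/(39*(2*u + 1)) - 32/(189*(2*u - 3)).
F(u) = -16*log(u - 3/2)/189 - 8*log(u + 1/2)/39 + 40*log(u + 3/2)/189 + 32*log(u**2 + 3)/819 + 40*sqrt(3)*atan(sqrt(3)*u/3)/351 is an antiderivative of f.
Check: d/du[-16*log(u - 3/2)/189 - 8*log(u + 1/2)/39 + 40*log(u + 3/2)/189 + 32*log(u**2 + 3)/819 + 40*sqrt(3)*atan(sqrt(3)*u/3)/351] = (8 - 48*u)/(24*u**5 + 12*u**4 + 18*u**3 + 9*u**2 - 162*u - 81), which equals f(u).
F(15/2) = -8*log(8)/39 - 16*log(6)/189 + 32*log(237/4)/819 + 40*sqrt(3)*atan(5*sqrt(3)/2)/351 + 40*log(9)/189; F(7/2) = -8*log(4)/39 - 16*log(2)/189 + 32*log(61/4)/819 + 40*sqrt(3)*atan(7*sqrt(3)/6)/351 + 40*log(5)/189.
Integral = F(15/2) - F(7/2) = -8*log(8)/39 - 40*log(5)/189 - 40*sqrt(3)*atan(7*sqrt(3)/6)/351 - 16*log(6)/189 - 32*log(61/4)/819 + 16*log(2)/189 + 32*log(237/4)/819 + 40*sqrt(3)*atan(5*sqrt(3)/2)/351 + 8*log(4)/39 + 40*log(9)/189.

Antiderivative: F(u) = -16*log(u - 3/2)/189 - 8*log(u + 1/2)/39 + 40*log(u + 3/2)/189 + 32*log(u**2 + 3)/819 + 40*sqrt(3)*atan(sqrt(3)*u/3)/351; value = -8*log(8)/39 - 40*log(5)/189 - 40*sqrt(3)*atan(7*sqrt(3)/6)/351 - 16*log(6)/189 - 32*log(61/4)/819 + 16*log(2)/189 + 32*log(237/4)/819 + 40*sqrt(3)*atan(5*sqrt(3)/2)/351 + 8*log(4)/39 + 40*log(9)/189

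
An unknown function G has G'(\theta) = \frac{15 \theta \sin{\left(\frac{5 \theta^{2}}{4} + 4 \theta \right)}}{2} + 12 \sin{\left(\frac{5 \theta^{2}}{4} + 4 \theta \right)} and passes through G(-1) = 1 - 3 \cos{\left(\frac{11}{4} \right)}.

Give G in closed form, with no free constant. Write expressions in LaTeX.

The substitution u = \frac{5 \theta^{2}}{4} + 4 \theta works: G'(\theta) is exactly (dG/du)*(du/d\theta) for that inner function.
A general antiderivative is - 3 \cos{\left(\frac{5 \theta^{2}}{4} + 4 \theta \right)} + C.
The condition gives C = 1 - 3 \cos{\left(\frac{11}{4} \right)} - (- 3 \cos{\left(\frac{11}{4} \right)}) = 1.
So G(\theta) = 1 - 3 \cos{\left(\frac{5 \theta^{2}}{4} + 4 \theta \right)}.
Check: d/d\theta[1 - 3 \cos{\left(\frac{5 \theta^{2}}{4} + 4 \theta \right)}] = \frac{15 \theta \sin{\left(\frac{5 \theta^{2}}{4} + 4 \theta \right)}}{2} + 12 \sin{\left(\frac{5 \theta^{2}}{4} + 4 \theta \right)} = G'(\theta).

G(\theta) = 1 - 3 \cos{\left(\frac{5 \theta^{2}}{4} + 4 \theta \right)}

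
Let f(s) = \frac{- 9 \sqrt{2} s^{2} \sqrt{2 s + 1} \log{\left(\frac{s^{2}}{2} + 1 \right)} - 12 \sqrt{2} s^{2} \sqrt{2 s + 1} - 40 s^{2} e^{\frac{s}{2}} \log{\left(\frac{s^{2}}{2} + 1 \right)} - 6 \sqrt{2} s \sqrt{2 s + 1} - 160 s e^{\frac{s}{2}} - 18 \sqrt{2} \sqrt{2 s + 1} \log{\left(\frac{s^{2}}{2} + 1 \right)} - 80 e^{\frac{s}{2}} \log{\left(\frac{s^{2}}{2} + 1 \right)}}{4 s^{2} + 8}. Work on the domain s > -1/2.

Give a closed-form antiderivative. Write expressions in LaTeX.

An antiderivative is F(s) = - 4 \left(\frac{3 \left(s + \frac{1}{2}\right)^{\frac{3}{2}}}{4} + 5 e^{\frac{s}{2}}\right) \log{\left(\frac{s^{2}}{2} + 1 \right)}.

Recognize the product-rule pattern: f = u'v + uv' with u = - 3 \left(s + \frac{1}{2}\right)^{\frac{3}{2}} - 20 e^{\frac{s}{2}}, v = \log{\left(\frac{s^{2}}{2} + 1 \right)}, so integration by parts undoes it.
Check: d/ds[- 4 \left(\frac{3 \left(s + \frac{1}{2}\right)^{\frac{3}{2}}}{4} + 5 e^{\frac{s}{2}}\right) \log{\left(\frac{s^{2}}{2} + 1 \right)}] = \frac{- 9 \sqrt{2} s^{2} \sqrt{2 s + 1} \log{\left(\frac{s^{2}}{2} + 1 \right)} - 12 \sqrt{2} s^{2} \sqrt{2 s + 1} - 40 s^{2} e^{\frac{s}{2}} \log{\left(\frac{s^{2}}{2} + 1 \right)} - 6 \sqrt{2} s \sqrt{2 s + 1} - 160 s e^{\frac{s}{2}} - 18 \sqrt{2} \sqrt{2 s + 1} \log{\left(\frac{s^{2}}{2} + 1 \right)} - 80 e^{\frac{s}{2}} \log{\left(\frac{s^{2}}{2} + 1 \right)}}{4 s^{2} + 8} = f(s).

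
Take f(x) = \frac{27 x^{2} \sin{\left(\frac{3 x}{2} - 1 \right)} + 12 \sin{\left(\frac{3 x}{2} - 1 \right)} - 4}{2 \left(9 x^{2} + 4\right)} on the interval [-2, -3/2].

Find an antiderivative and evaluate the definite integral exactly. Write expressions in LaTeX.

Antiderivative: F(x) = - \cos{\left(\frac{3 x}{2} - 1 \right)} - \frac{\operatorname{atan}{\left(\frac{3 x}{2} \right)}}{3}; value = \cos{\left(4 \right)} - \frac{\operatorname{atan}{\left(3 \right)}}{3} + \frac{\operatorname{atan}{\left(\frac{9}{4} \right)}}{3} - \cos{\left(\frac{13}{4} \right)}

Recover f(x) by differentiating a candidate F(x); any mismatch rules it out.
F(x) = - \cos{\left(\frac{3 x}{2} - 1 \right)} - \frac{\operatorname{atan}{\left(\frac{3 x}{2} \right)}}{3} is an antiderivative of f.
Check: d/dx[- \cos{\left(\frac{3 x}{2} - 1 \right)} - \frac{\operatorname{atan}{\left(\frac{3 x}{2} \right)}}{3}] = \frac{27 x^{2} \sin{\left(\frac{3 x}{2} - 1 \right)} + 12 \sin{\left(\frac{3 x}{2} - 1 \right)} - 4}{18 x^{2} + 8}, which equals f(x).
F(-3/2) = \frac{\operatorname{atan}{\left(\frac{9}{4} \right)}}{3} - \cos{\left(\frac{13}{4} \right)}; F(-2) = \frac{\operatorname{atan}{\left(3 \right)}}{3} - \cos{\left(4 \right)}.
Integral = F(-3/2) - F(-2) = \cos{\left(4 \right)} - \frac{\operatorname{atan}{\left(3 \right)}}{3} + \frac{\operatorname{atan}{\left(\frac{9}{4} \right)}}{3} - \cos{\left(\frac{13}{4} \right)}.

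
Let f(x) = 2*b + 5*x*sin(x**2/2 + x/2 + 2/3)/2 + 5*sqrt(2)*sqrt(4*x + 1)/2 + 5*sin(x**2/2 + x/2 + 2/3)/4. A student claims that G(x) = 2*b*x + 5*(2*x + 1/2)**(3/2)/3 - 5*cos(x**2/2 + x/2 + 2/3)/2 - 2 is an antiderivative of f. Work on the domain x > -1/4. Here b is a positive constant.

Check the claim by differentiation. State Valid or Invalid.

d/dx[G] = sqrt(2)*(8*sqrt(2)*b + 10*sqrt(2)*x*sin(x**2/2 + x/2 + 2/3) + 20*sqrt(4*x + 1) + 5*sqrt(2)*sin(x**2/2 + x/2 + 2/3))/8
This equals f(x) exactly, so the claim holds.

Valid - differentiating G returns exactly f.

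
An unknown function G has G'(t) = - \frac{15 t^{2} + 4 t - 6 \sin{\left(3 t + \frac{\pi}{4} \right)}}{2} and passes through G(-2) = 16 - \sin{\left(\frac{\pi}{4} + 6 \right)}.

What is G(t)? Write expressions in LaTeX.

G(t) = \frac{- 5 t^{3} - 2 t^{2} - 2 \cos{\left(3 t + \frac{\pi}{4} \right)}}{2}

Recover the given G'(t) by differentiating a candidate G(t); any mismatch rules it out.
A general antiderivative is - \frac{5 t^{3}}{2} - t^{2} - \cos{\left(3 t + \frac{\pi}{4} \right)} + C.
The condition gives C = 16 - \sin{\left(\frac{\pi}{4} + 6 \right)} - (16 - \sin{\left(\frac{\pi}{4} + 6 \right)}) = 0.
So G(t) = \frac{- 5 t^{3} - 2 t^{2} - 2 \cos{\left(3 t + \frac{\pi}{4} \right)}}{2}.
Check: d/dt[\frac{- 5 t^{3} - 2 t^{2} - 2 \cos{\left(3 t + \frac{\pi}{4} \right)}}{2}] = - \frac{15 t^{2}}{2} - 2 t + 3 \sin{\left(3 t + \frac{\pi}{4} \right)}, which equals G'(t).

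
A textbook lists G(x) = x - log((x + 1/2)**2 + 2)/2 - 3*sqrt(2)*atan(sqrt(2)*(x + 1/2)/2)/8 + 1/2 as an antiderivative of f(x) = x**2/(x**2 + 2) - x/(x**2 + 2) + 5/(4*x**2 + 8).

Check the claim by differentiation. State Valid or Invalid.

Invalid: d/dx[G] - f = (8*x**2 + 16*x - 13)/(16*x**4 + 16*x**3 + 68*x**2 + 32*x + 72), which is not 0.

d/dx[G] = (4*x**2 + 4)/(4*x**2 + 4*x + 9)
d/dx[G] - f(x) = (8*x**2 + 16*x - 13)/(16*x**4 + 16*x**3 + 68*x**2 + 32*x + 72) != 0.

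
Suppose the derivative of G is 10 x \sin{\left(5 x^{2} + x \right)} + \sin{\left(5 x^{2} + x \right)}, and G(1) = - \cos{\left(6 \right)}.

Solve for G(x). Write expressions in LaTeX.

G(x) = - \cos{\left(5 x^{2} + x \right)}

G'(x) matches the chain-rule pattern g'(h)*h' with inner function h(x) = 5 x^{2} + x; substituting u = h(x) collapses the integral.
A general antiderivative is - \cos{\left(5 x^{2} + x \right)} + C.
The condition gives C = - \cos{\left(6 \right)} - (- \cos{\left(6 \right)}) = 0.
So G(x) = - \cos{\left(5 x^{2} + x \right)}.
Check: d/dx[- \cos{\left(5 x^{2} + x \right)}] = 10 x \sin{\left(5 x^{2} + x \right)} + \sin{\left(5 x^{2} + x \right)} = G'(x).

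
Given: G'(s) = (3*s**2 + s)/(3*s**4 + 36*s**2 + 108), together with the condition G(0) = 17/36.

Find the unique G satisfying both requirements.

Check a candidate G(s) by differentiating: d/ds[G] must match the given G'(s).
A general antiderivative is (-3*s - 1)/(6*s**2 + 36) + sqrt(6)*atan(sqrt(6)*s/6)/12 + C.
The condition gives C = 17/36 - (-1/36) = 1/2.
So G(s) = (-3*s - 1)/(6*s**2 + 36) + sqrt(6)*atan(sqrt(6)*s/6)/12 + 1/2.
Check: d/ds[(-3*s - 1)/(6*s**2 + 36) + sqrt(6)*atan(sqrt(6)*s/6)/12 + 1/2] = (3*s**2 + s)/(3*s**4 + 36*s**2 + 108) = G'(s).

G(s) = (-3*s - 1)/(6*s**2 + 36) + sqrt(6)*atan(sqrt(6)*s/6)/12 + 1/2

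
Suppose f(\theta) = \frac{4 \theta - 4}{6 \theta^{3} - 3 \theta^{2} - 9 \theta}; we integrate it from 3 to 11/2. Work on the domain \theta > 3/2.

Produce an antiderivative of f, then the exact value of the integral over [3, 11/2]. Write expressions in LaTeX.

Antiderivative: F(\theta) = \frac{4 \log{\left(\theta \right)}}{9} + \frac{4 \log{\left(\theta - \frac{3}{2} \right)}}{45} - \frac{8 \log{\left(\theta + 1 \right)}}{15}; value = - \frac{8 \log{\left(\frac{13}{2} \right)}}{15} - \frac{4 \log{\left(3 \right)}}{9} - \frac{4 \log{\left(\frac{3}{2} \right)}}{45} + \frac{4 \log{\left(\frac{11}{2} \right)}}{9} + \frac{28 \log{\left(4 \right)}}{45}

Factor the denominator (3 \theta \left(\theta + 1\right) \left(2 \theta - 3\right)) and decompose: f = \frac{8}{45 \left(2 \theta - 3\right)} - \frac{8}{15 \left(\theta + 1\right)} + \frac{4}{9 \theta}; each piece integrates to a log, atan, or power term.
F(\theta) = \frac{4 \log{\left(\theta \right)}}{9} + \frac{4 \log{\left(\theta - \frac{3}{2} \right)}}{45} - \frac{8 \log{\left(\theta + 1 \right)}}{15} is an antiderivative of f.
Check: d/d\theta[\frac{4 \log{\left(\theta \right)}}{9} + \frac{4 \log{\left(\theta - \frac{3}{2} \right)}}{45} - \frac{8 \log{\left(\theta + 1 \right)}}{15}] = \frac{4 \theta - 4}{6 \theta^{3} - 3 \theta^{2} - 9 \theta} = f(\theta).
F(11/2) = - \frac{8 \log{\left(\frac{13}{2} \right)}}{15} + \frac{4 \log{\left(4 \right)}}{45} + \frac{4 \log{\left(\frac{11}{2} \right)}}{9}; F(3) = - \frac{8 \log{\left(4 \right)}}{15} + \frac{4 \log{\left(\frac{3}{2} \right)}}{45} + \frac{4 \log{\left(3 \right)}}{9}.
Integral = F(11/2) - F(3) = - \frac{8 \log{\left(\frac{13}{2} \right)}}{15} - \frac{4 \log{\left(3 \right)}}{9} - \frac{4 \log{\left(\frac{3}{2} \right)}}{45} + \frac{4 \log{\left(\frac{11}{2} \right)}}{9} + \frac{28 \log{\left(4 \right)}}{45}.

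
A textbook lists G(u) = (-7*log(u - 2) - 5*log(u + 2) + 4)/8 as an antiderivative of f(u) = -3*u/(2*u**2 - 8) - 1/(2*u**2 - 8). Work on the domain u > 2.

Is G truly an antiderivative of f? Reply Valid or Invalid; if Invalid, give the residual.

Valid - differentiating G returns exactly f.

d/du[G] = (-3*u - 1)/(2*u**2 - 8)
This equals f(u) exactly, so the claim holds.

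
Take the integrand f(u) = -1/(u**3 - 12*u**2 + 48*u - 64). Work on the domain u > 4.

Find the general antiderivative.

F(u) = 1/(2*u**2 - 16*u + 32) + C

A candidate is checked by its d/du: the result must match f(u).
Check: d/du[1/(2*u**2 - 16*u + 32)] = -1/(u**3 - 12*u**2 + 48*u - 64) = f(u).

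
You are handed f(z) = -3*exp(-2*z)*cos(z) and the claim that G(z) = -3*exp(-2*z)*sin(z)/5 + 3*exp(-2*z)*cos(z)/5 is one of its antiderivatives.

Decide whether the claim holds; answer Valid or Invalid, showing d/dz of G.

Invalid: d/dz[G] - f = (3*sin(z) + 6*cos(z))*exp(-2*z)/5, which is not 0.

d/dz[G] = (3*sin(z) - 9*cos(z))*exp(-2*z)/5
d/dz[G] - f(z) = (3*sin(z) + 6*cos(z))*exp(-2*z)/5 != 0.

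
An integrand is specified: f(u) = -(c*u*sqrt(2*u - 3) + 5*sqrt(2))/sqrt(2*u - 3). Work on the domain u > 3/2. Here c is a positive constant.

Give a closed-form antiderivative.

Since d/du undoes antidifferentiation here, F'(u) = f(u) is required of F(u).
Check: d/du[-c*u**2/2 - 5*sqrt(4*u - 6)] = (-c*u*sqrt(2*u - 3) - 5*sqrt(2))/sqrt(2*u - 3), which equals f(u).

An antiderivative is F(u) = -c*u**2/2 - 5*sqrt(4*u - 6).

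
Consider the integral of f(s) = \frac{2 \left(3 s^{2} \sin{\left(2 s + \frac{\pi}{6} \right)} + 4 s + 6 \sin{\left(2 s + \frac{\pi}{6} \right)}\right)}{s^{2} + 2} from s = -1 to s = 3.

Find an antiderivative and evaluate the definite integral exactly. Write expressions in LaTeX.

Antiderivative: F(s) = 4 \log{\left(s^{2} + 2 \right)} - 3 \cos{\left(2 s + \frac{\pi}{6} \right)}; value = - 4 \log{\left(3 \right)} - 3 \cos{\left(\frac{\pi}{6} + 6 \right)} + 3 \sin{\left(\frac{\pi}{3} + 2 \right)} + 4 \log{\left(11 \right)}

A first test for any F(s): its s-derivative must equal f(s) identically.
F(s) = 4 \log{\left(s^{2} + 2 \right)} - 3 \cos{\left(2 s + \frac{\pi}{6} \right)} is an antiderivative of f.
Check: d/ds[4 \log{\left(s^{2} + 2 \right)} - 3 \cos{\left(2 s + \frac{\pi}{6} \right)}] = \frac{6 s^{2} \sin{\left(2 s + \frac{\pi}{6} \right)} + 8 s + 12 \sin{\left(2 s + \frac{\pi}{6} \right)}}{s^{2} + 2}, which equals f(s).
F(3) = - 3 \cos{\left(\frac{\pi}{6} + 6 \right)} + 4 \log{\left(11 \right)}; F(-1) = - 3 \sin{\left(\frac{\pi}{3} + 2 \right)} + 4 \log{\left(3 \right)}.
Integral = F(3) - F(-1) = - 4 \log{\left(3 \right)} - 3 \cos{\left(\frac{\pi}{6} + 6 \right)} + 3 \sin{\left(\frac{\pi}{3} + 2 \right)} + 4 \log{\left(11 \right)}.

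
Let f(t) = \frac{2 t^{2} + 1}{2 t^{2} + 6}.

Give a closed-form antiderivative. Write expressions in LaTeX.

A first test for any F(t): its t-derivative must equal f(t) identically.
Check: d/dt[t - \frac{5 \sqrt{3} \operatorname{atan}{\left(\frac{\sqrt{3} t}{3} \right)}}{6}] = \frac{2 t^{2} + 1}{2 t^{2} + 6} = f(t).

An antiderivative is F(t) = t - \frac{5 \sqrt{3} \operatorname{atan}{\left(\frac{\sqrt{3} t}{3} \right)}}{6}.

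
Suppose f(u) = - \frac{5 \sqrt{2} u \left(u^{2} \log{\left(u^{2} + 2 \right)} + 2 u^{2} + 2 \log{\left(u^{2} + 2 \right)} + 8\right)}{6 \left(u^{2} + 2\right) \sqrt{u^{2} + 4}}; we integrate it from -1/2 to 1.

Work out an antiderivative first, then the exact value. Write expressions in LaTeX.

Antiderivative: F(u) = - \frac{5 \sqrt{2} \sqrt{u^{2} + 4} \log{\left(u^{2} + 2 \right)}}{6}; value = - \frac{5 \sqrt{10} \log{\left(3 \right)}}{6} + \frac{5 \sqrt{34} \log{\left(\frac{9}{4} \right)}}{12}

f has the shape v'r + vr' for v = - \frac{5 \sqrt{\frac{u^{2}}{2} + 2}}{3} and r = \log{\left(u^{2} + 2 \right)} — it is the derivative of the product v*r.
F(u) = - \frac{5 \sqrt{2} \sqrt{u^{2} + 4} \log{\left(u^{2} + 2 \right)}}{6} is an antiderivative of f.
Check: d/du[- \frac{5 \sqrt{2} \sqrt{u^{2} + 4} \log{\left(u^{2} + 2 \right)}}{6}] = \frac{- 5 \sqrt{2} u^{3} \log{\left(u^{2} + 2 \right)} - 10 \sqrt{2} u^{3} - 10 \sqrt{2} u \log{\left(u^{2} + 2 \right)} - 40 \sqrt{2} u}{6 u^{2} \sqrt{u^{2} + 4} + 12 \sqrt{u^{2} + 4}}, which equals f(u).
F(1) = - \frac{5 \sqrt{10} \log{\left(3 \right)}}{6}; F(-1/2) = - \frac{5 \sqrt{34} \log{\left(\frac{9}{4} \right)}}{12}.
Integral = F(1) - F(-1/2) = - \frac{5 \sqrt{10} \log{\left(3 \right)}}{6} + \frac{5 \sqrt{34} \log{\left(\frac{9}{4} \right)}}{12}.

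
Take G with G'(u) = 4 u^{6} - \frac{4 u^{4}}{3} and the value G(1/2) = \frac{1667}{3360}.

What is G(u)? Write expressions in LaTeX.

G(u) = \frac{120 u^{7} - 56 u^{5} + 105}{210}

Integrate term by term and add the pieces.
A general antiderivative is \frac{4 u^{7}}{7} - \frac{4 u^{5}}{15} + C.
The condition gives C = \frac{1667}{3360} - (- \frac{13}{3360}) = \frac{1}{2}.
So G(u) = \frac{120 u^{7} - 56 u^{5} + 105}{210}.
Check: d/du[\frac{120 u^{7} - 56 u^{5} + 105}{210}] = 4 u^{6} - \frac{4 u^{4}}{3} = G'(u).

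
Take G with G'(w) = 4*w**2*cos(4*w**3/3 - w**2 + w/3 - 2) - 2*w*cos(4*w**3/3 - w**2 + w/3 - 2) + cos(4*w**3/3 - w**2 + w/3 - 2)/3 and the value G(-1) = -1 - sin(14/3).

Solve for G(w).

G(w) = sin(4*w**3/3 - w**2 + w/3 - 2) - 1

The substitution u = 4*w**3/3 - w**2 + w/3 - 2 works: G'(w) is exactly (dG/du)*(du/dw) for that inner function.
A general antiderivative is sin(4*w**3/3 - w**2 + w/3 - 2) + C.
The condition gives C = -1 - sin(14/3) - (-sin(14/3)) = -1.
So G(w) = sin(4*w**3/3 - w**2 + w/3 - 2) - 1.
Check: d/dw[sin(4*w**3/3 - w**2 + w/3 - 2) - 1] = 4*w**2*cos(4*w**3/3 - w**2 + w/3 - 2) - 2*w*cos(4*w**3/3 - w**2 + w/3 - 2) + cos(4*w**3/3 - w**2 + w/3 - 2)/3 = G'(w).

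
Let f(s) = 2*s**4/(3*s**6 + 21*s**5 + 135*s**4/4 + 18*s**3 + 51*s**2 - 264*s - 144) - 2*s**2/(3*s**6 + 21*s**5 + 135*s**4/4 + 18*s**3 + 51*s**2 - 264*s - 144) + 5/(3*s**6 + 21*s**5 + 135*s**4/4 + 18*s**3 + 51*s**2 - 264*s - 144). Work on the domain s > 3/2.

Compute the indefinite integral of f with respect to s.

F(s) = 17*log(s - 3/2)/1815 - 37*log(s + 1/2)/2499 - 5794*log(s + 4)/88935 + 3*log(s**2 + 4)/85 - 3*atan(s/2)/170 - 97/(231*s + 924) + C

Factor the denominator (3*(s + 4)**2*(2*s - 3)*(2*s + 1)*(s**2 + 4)) and decompose: f = 3*(2*s - 1)/(85*(s**2 + 4)) - 74/(2499*(2*s + 1)) + 34/(1815*(2*s - 3)) - 5794/(88935*(s + 4)) + 97/(231*(s + 4)**2); each piece integrates to a log, atan, or power term.
Check: d/ds[17*log(s - 3/2)/1815 - 37*log(s + 1/2)/2499 - 5794*log(s + 4)/88935 + 3*log(s**2 + 4)/85 - 3*atan(s/2)/170 - 97/(231*s + 924)] = (8*s**4 - 8*s**2 + 20)/(12*s**6 + 84*s**5 + 135*s**4 + 72*s**3 + 204*s**2 - 1056*s - 576), which equals f(s).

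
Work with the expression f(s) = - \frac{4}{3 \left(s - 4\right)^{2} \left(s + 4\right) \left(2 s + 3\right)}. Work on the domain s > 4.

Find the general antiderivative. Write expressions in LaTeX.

F(s) = \frac{9 \log{\left(s - 4 \right)}}{1936} - \frac{16 \log{\left(s + \frac{3}{2} \right)}}{1815} + \frac{\log{\left(s + 4 \right)}}{240} + \frac{4}{264 s - 1056} + C

Factor the denominator (3 \left(s - 4\right)^{2} \left(s + 4\right) \left(2 s + 3\right)) and decompose: f = - \frac{32}{1815 \left(2 s + 3\right)} + \frac{1}{240 \left(s + 4\right)} + \frac{9}{1936 \left(s - 4\right)} - \frac{1}{66 \left(s - 4\right)^{2}}; each piece integrates to a log, atan, or power term.
Check: d/ds[\frac{9 \log{\left(s - 4 \right)}}{1936} - \frac{16 \log{\left(s + \frac{3}{2} \right)}}{1815} + \frac{\log{\left(s + 4 \right)}}{240} + \frac{4}{264 s - 1056}] = - \frac{4}{6 s^{4} - 15 s^{3} - 132 s^{2} + 240 s + 576}, which equals f(s).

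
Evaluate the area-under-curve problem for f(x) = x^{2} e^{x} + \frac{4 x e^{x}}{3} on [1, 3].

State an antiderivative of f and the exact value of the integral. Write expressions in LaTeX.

Antiderivative: F(x) = x^{2} e^{x} - \frac{2 x e^{x}}{3} + \frac{2 e^{x}}{3}; value = - e + \frac{23 e^{3}}{3}

Recognize the product-rule pattern: f = u'v + uv' with u = x^{2} - \frac{2 x}{3} + \frac{2}{3}, v = e^{x}, so integration by parts undoes it.
F(x) = x^{2} e^{x} - \frac{2 x e^{x}}{3} + \frac{2 e^{x}}{3} is an antiderivative of f.
Check: d/dx[x^{2} e^{x} - \frac{2 x e^{x}}{3} + \frac{2 e^{x}}{3}] = x^{2} e^{x} + \frac{4 x e^{x}}{3} = f(x).
F(3) = \frac{23 e^{3}}{3}; F(1) = e.
Integral = F(3) - F(1) = - e + \frac{23 e^{3}}{3}.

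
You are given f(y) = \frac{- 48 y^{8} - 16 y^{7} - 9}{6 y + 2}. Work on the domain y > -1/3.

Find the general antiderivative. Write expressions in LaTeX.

Recover f(y) by differentiating a candidate F(y); any mismatch rules it out.
Check: d/dy[- y^{8} - \frac{3 \log{\left(3 y + 1 \right)}}{2}] = \frac{- 48 y^{8} - 16 y^{7} - 9}{6 y + 2} = f(y).

F(y) = - y^{8} - \frac{3 \log{\left(3 y + 1 \right)}}{2} + C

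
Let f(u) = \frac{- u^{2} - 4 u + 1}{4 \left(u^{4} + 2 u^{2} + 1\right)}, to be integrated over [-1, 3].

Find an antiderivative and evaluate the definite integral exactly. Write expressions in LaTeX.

f has the shape v'r + vr' for v = \frac{1}{2 u^{2} + 2} and r = \frac{u}{2} + 1 — it is the derivative of the product v*r.
F(u) = \frac{u + 2}{4 \left(u^{2} + 1\right)} is an antiderivative of f.
Check: d/du[\frac{u + 2}{4 \left(u^{2} + 1\right)}] = \frac{- u^{2} - 4 u + 1}{4 u^{4} + 8 u^{2} + 4}, which equals f(u).
F(3) = \frac{1}{8}; F(-1) = \frac{1}{8}.
Integral = F(3) - F(-1) = 0.

Antiderivative: F(u) = \frac{u + 2}{4 \left(u^{2} + 1\right)}; value = 0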